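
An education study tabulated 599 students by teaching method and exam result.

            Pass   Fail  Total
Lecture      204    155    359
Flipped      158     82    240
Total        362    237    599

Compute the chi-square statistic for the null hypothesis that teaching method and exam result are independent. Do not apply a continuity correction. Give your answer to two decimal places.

4.88

Grand total N = 599.
Expected counts (row total × column total / N):
  Lecture, Pass: 359×362/599 = 216.958
  Lecture, Fail: 359×237/599 = 142.042
  Flipped, Pass: 240×362/599 = 145.042
  Flipped, Fail: 240×237/599 = 94.958
Contributions (O − E)²/E:
  (204 − 216.958)²/216.958 = 0.7739
  (155 − 142.042)²/142.042 = 1.1821
  (158 − 145.042)²/145.042 = 1.1577
  (82 − 94.958)²/94.958 = 1.7683
χ² = 0.7739 + 1.1821 + 1.1577 + 1.7683 = 4.88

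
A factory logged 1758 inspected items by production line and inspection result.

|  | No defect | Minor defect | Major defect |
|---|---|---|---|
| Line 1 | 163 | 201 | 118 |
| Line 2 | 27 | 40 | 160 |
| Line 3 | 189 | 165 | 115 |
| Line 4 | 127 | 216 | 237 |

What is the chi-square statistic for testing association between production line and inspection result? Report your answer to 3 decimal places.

198.387

Row totals: 482, 227, 469, 580. Column totals: 506, 622, 630. Grand total N = 1758.
Expected counts (row total × column total / N):
  Line 1, No defect: 482×506/1758 = 138.7327
  Line 1, Minor defect: 482×622/1758 = 170.5370
  Line 1, Major defect: 482×630/1758 = 172.7304
  Line 2, No defect: 227×506/1758 = 65.3367
  Line 2, Minor defect: 227×622/1758 = 80.3151
  Line 2, Major defect: 227×630/1758 = 81.3481
  Line 3, No defect: 469×506/1758 = 134.9909
  Line 3, Minor defect: 469×622/1758 = 165.9374
  Line 3, Major defect: 469×630/1758 = 168.0717
  Line 4, No defect: 580×506/1758 = 166.9397
  Line 4, Minor defect: 580×622/1758 = 205.2105
  Line 4, Major defect: 580×630/1758 = 207.8498
Contributions (O − E)²/E:
  (163 − 138.7327)²/138.7327 = 4.2449
  (201 − 170.5370)²/170.5370 = 5.4416
  (118 − 172.7304)²/172.7304 = 17.3416
  (27 − 65.3367)²/65.3367 = 22.4943
  (40 − 80.3151)²/80.3151 = 20.2366
  (160 − 81.3481)²/81.3481 = 76.0451
  (189 − 134.9909)²/134.9909 = 21.6087
  (165 − 165.9374)²/165.9374 = 0.0053
  (115 − 168.0717)²/168.0717 = 16.7584
  (127 − 166.9397)²/166.9397 = 9.5554
  (216 − 205.2105)²/205.2105 = 0.5673
  (237 − 207.8498)²/207.8498 = 4.0882
χ² = 4.2449 + 5.4416 + 17.3416 + 22.4943 + 20.2366 + 76.0451 + 21.6087 + 0.0053 + 16.7584 + 9.5554 + 0.5673 + 4.0882 = 198.387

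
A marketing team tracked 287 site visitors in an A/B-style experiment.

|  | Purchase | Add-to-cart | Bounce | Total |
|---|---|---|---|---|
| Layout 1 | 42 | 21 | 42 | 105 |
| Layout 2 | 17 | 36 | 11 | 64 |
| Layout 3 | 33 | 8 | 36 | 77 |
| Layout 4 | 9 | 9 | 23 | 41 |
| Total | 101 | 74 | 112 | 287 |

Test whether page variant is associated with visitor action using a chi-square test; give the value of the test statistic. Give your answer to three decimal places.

Grand total N = 287.
Expected counts (row total × column total / N):
  Layout 1, Purchase: 105×101/287 = 36.95122
  Layout 1, Add-to-cart: 105×74/287 = 27.07317
  Layout 1, Bounce: 105×112/287 = 40.97561
  Layout 2, Purchase: 64×101/287 = 22.52265
  Layout 2, Add-to-cart: 64×74/287 = 16.50174
  Layout 2, Bounce: 64×112/287 = 24.97561
  Layout 3, Purchase: 77×101/287 = 27.09756
  Layout 3, Add-to-cart: 77×74/287 = 19.85366
  Layout 3, Bounce: 77×112/287 = 30.04878
  Layout 4, Purchase: 41×101/287 = 14.42857
  Layout 4, Add-to-cart: 41×74/287 = 10.57143
  Layout 4, Bounce: 41×112/287 = 16.00000
Contributions (O − E)²/E:
  (42 − 36.95122)²/36.95122 = 0.6898
  (21 − 27.07317)²/27.07317 = 1.3624
  (42 − 40.97561)²/40.97561 = 0.0256
  (17 − 22.52265)²/22.52265 = 1.3542
  (36 − 16.50174)²/16.50174 = 23.0389
  (11 − 24.97561)²/24.97561 = 7.8203
  (33 − 27.09756)²/27.09756 = 1.2857
  (8 − 19.85366)²/19.85366 = 7.0772
  (36 − 30.04878)²/30.04878 = 1.1787
  (9 − 14.42857)²/14.42857 = 2.0424
  (9 − 10.57143)²/10.57143 = 0.2336
  (23 − 16.00000)²/16.00000 = 3.0625
χ² = 0.6898 + 1.3624 + 0.0256 + 1.3542 + 23.0389 + 7.8203 + 1.2857 + 7.0772 + 1.1787 + 2.0424 + 0.2336 + 3.0625 = 49.171

49.171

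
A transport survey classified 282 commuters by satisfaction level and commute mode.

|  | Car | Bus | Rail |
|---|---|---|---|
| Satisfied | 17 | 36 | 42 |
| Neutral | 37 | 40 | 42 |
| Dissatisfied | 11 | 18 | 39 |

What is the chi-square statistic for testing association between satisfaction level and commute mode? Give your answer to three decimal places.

12.224

Row totals: 95, 119, 68. Column totals: 65, 94, 123. Grand total N = 282.
Expected counts (row total × column total / N):
  Satisfied, Car: 95×65/282 = 21.8972
  Satisfied, Bus: 95×94/282 = 31.6667
  Satisfied, Rail: 95×123/282 = 41.4362
  Neutral, Car: 119×65/282 = 27.4291
  Neutral, Bus: 119×94/282 = 39.6667
  Neutral, Rail: 119×123/282 = 51.9043
  Dissatisfied, Car: 68×65/282 = 15.6738
  Dissatisfied, Bus: 68×94/282 = 22.6667
  Dissatisfied, Rail: 68×123/282 = 29.6596
Contributions (O − E)²/E:
  (17 − 21.8972)²/21.8972 = 1.0952
  (36 − 31.6667)²/31.6667 = 0.5930
  (42 − 41.4362)²/41.4362 = 0.0077
  (37 − 27.4291)²/27.4291 = 3.3396
  (40 − 39.6667)²/39.6667 = 0.0028
  (42 − 51.9043)²/51.9043 = 1.8899
  (11 − 15.6738)²/15.6738 = 1.3937
  (18 − 22.6667)²/22.6667 = 0.9608
  (39 − 29.6596)²/29.6596 = 2.9415
χ² = 1.0952 + 0.5930 + 0.0077 + 3.3396 + 0.0028 + 1.8899 + 1.3937 + 0.9608 + 2.9415 = 12.224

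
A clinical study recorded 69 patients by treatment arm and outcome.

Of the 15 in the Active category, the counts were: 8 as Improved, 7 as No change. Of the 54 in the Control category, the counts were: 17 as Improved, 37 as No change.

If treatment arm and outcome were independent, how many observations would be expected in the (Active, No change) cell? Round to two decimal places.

9.57

Row total (Active) = 15; column total (No change) = 44; grand total N = 69.
Expected count = (row total × column total) / N = 15 × 44 / 69 = 9.57.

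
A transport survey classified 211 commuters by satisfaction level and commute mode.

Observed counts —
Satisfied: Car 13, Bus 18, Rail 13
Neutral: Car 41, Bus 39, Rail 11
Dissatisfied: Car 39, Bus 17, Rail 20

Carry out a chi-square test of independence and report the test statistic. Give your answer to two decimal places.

Row totals: 44, 91, 76. Column totals: 93, 74, 44. Grand total N = 211.
Expected counts (row total × column total / N):
  Satisfied, Car: 44×93/211 = 19.393
  Satisfied, Bus: 44×74/211 = 15.431
  Satisfied, Rail: 44×44/211 = 9.175
  Neutral, Car: 91×93/211 = 40.109
  Neutral, Bus: 91×74/211 = 31.915
  Neutral, Rail: 91×44/211 = 18.976
  Dissatisfied, Car: 76×93/211 = 33.498
  Dissatisfied, Bus: 76×74/211 = 26.654
  Dissatisfied, Rail: 76×44/211 = 15.848
Contributions (O − E)²/E:
  (13 − 19.393)²/19.393 = 2.1075
  (18 − 15.431)²/15.431 = 0.4277
  (13 − 9.175)²/9.175 = 1.5946
  (41 − 40.109)²/40.109 = 0.0198
  (39 − 31.915)²/31.915 = 1.5728
  (11 − 18.976)²/18.976 = 3.3525
  (39 − 33.498)²/33.498 = 0.9037
  (17 − 26.654)²/26.654 = 3.4967
  (20 − 15.848)²/15.848 = 1.0878
χ² = 2.1075 + 0.4277 + 1.5946 + 0.0198 + 1.5728 + 3.3525 + 0.9037 + 3.4967 + 1.0878 = 14.56

14.56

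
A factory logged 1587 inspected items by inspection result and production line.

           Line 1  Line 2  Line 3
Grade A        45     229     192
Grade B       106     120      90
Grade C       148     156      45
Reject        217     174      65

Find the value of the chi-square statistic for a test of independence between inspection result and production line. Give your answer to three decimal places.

219.084

Row totals: 466, 316, 349, 456. Column totals: 516, 679, 392. Grand total N = 1587.
Expected counts (row total × column total / N):
  Grade A, Line 1: 466×516/1587 = 151.5161
  Grade A, Line 2: 466×679/1587 = 199.3787
  Grade A, Line 3: 466×392/1587 = 115.1052
  Grade B, Line 1: 316×516/1587 = 102.7448
  Grade B, Line 2: 316×679/1587 = 135.2010
  Grade B, Line 3: 316×392/1587 = 78.0542
  Grade C, Line 1: 349×516/1587 = 113.4745
  Grade C, Line 2: 349×679/1587 = 149.3201
  Grade C, Line 3: 349×392/1587 = 86.2054
  Reject, Line 1: 456×516/1587 = 148.2647
  Reject, Line 2: 456×679/1587 = 195.1002
  Reject, Line 3: 456×392/1587 = 112.6352
Contributions (O − E)²/E:
  (45 − 151.5161)²/151.5161 = 74.8810
  (229 − 199.3787)²/199.3787 = 4.4008
  (192 − 115.1052)²/115.1052 = 51.3688
  (106 − 102.7448)²/102.7448 = 0.1031
  (120 − 135.2010)²/135.2010 = 1.7091
  (90 − 78.0542)²/78.0542 = 1.8282
  (148 − 113.4745)²/113.4745 = 10.5047
  (156 − 149.3201)²/149.3201 = 0.2988
  (45 − 86.2054)²/86.2054 = 19.6958
  (217 − 148.2647)²/148.2647 = 31.8656
  (174 − 195.1002)²/195.1002 = 2.2820
  (65 − 112.6352)²/112.6352 = 20.1457
χ² = 74.8810 + 4.4008 + 51.3688 + 0.1031 + 1.7091 + 1.8282 + 10.5047 + 0.2988 + 19.6958 + 31.8656 + 2.2820 + 20.1457 = 219.084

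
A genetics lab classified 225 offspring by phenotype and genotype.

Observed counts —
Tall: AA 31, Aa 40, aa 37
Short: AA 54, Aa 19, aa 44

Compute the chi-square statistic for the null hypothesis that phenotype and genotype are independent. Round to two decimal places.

13.97

Row totals: 108, 117. Column totals: 85, 59, 81. Grand total N = 225.
Expected counts (row total × column total / N):
  Tall, AA: 108×85/225 = 40.800
  Tall, Aa: 108×59/225 = 28.320
  Tall, aa: 108×81/225 = 38.880
  Short, AA: 117×85/225 = 44.200
  Short, Aa: 117×59/225 = 30.680
  Short, aa: 117×81/225 = 42.120
Contributions (O − E)²/E:
  (31 − 40.800)²/40.800 = 2.3539
  (40 − 28.320)²/28.320 = 4.8172
  (37 − 38.880)²/38.880 = 0.0909
  (54 − 44.200)²/44.200 = 2.1729
  (19 − 30.680)²/30.680 = 4.4466
  (44 − 42.120)²/42.120 = 0.0839
χ² = 2.3539 + 4.8172 + 0.0909 + 2.1729 + 4.4466 + 0.0839 = 13.97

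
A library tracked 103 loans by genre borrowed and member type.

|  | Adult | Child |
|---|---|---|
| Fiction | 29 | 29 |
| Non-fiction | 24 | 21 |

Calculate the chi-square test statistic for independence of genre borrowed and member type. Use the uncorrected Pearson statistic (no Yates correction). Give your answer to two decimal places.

0.11

Row totals: 58, 45. Column totals: 53, 50. Grand total N = 103.
Expected counts (row total × column total / N):
  Fiction, Adult: 58×53/103 = 29.845
  Fiction, Child: 58×50/103 = 28.155
  Non-fiction, Adult: 45×53/103 = 23.155
  Non-fiction, Child: 45×50/103 = 21.845
Contributions (O − E)²/E:
  (29 − 29.845)²/29.845 = 0.0239
  (29 − 28.155)²/28.155 = 0.0254
  (24 − 23.155)²/23.155 = 0.0308
  (21 − 21.845)²/21.845 = 0.0327
χ² = 0.0239 + 0.0254 + 0.0308 + 0.0327 = 0.11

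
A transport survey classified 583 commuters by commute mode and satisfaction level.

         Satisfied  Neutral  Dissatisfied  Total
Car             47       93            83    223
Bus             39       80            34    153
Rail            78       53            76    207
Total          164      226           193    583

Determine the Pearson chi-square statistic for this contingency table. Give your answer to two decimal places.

Grand total N = 583.
Expected counts (row total × column total / N):
  Car, Satisfied: 223×164/583 = 62.7307
  Car, Neutral: 223×226/583 = 86.4460
  Car, Dissatisfied: 223×193/583 = 73.8233
  Bus, Satisfied: 153×164/583 = 43.0395
  Bus, Neutral: 153×226/583 = 59.3105
  Bus, Dissatisfied: 153×193/583 = 50.6501
  Rail, Satisfied: 207×164/583 = 58.2298
  Rail, Neutral: 207×226/583 = 80.2436
  Rail, Dissatisfied: 207×193/583 = 68.5266
Contributions (O − E)²/E:
  (47 − 62.7307)²/62.7307 = 3.9447
  (93 − 86.4460)²/86.4460 = 0.4969
  (83 − 73.8233)²/73.8233 = 1.1407
  (39 − 43.0395)²/43.0395 = 0.3791
  (80 − 59.3105)²/59.3105 = 7.2172
  (34 − 50.6501)²/50.6501 = 5.4734
  (78 − 58.2298)²/58.2298 = 6.7124
  (53 − 80.2436)²/80.2436 = 9.2495
  (76 − 68.5266)²/68.5266 = 0.8150
χ² = 3.9447 + 0.4969 + 1.1407 + 0.3791 + 7.2172 + 5.4734 + 6.7124 + 9.2495 + 0.8150 = 35.43

35.43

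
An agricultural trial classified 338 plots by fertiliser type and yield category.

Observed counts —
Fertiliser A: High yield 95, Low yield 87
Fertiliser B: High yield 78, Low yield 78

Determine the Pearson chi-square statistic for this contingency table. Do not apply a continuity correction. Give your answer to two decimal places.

0.16

Row totals: 182, 156. Column totals: 173, 165. Grand total N = 338.
Expected counts (row total × column total / N):
  Fertiliser A, High yield: 182×173/338 = 93.154
  Fertiliser A, Low yield: 182×165/338 = 88.846
  Fertiliser B, High yield: 156×173/338 = 79.846
  Fertiliser B, Low yield: 156×165/338 = 76.154
Contributions (O − E)²/E:
  (95 − 93.154)²/93.154 = 0.0366
  (87 − 88.846)²/88.846 = 0.0384
  (78 − 79.846)²/79.846 = 0.0427
  (78 − 76.154)²/76.154 = 0.0447
χ² = 0.0366 + 0.0384 + 0.0427 + 0.0447 = 0.16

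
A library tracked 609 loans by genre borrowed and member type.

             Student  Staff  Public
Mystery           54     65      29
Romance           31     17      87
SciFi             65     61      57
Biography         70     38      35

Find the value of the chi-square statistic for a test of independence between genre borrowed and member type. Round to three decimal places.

87.512

Row totals: 148, 135, 183, 143. Column totals: 220, 181, 208. Grand total N = 609.
Expected counts (row total × column total / N):
  Mystery, Student: 148×220/609 = 53.4647
  Mystery, Staff: 148×181/609 = 43.9869
  Mystery, Public: 148×208/609 = 50.5484
  Romance, Student: 135×220/609 = 48.7685
  Romance, Staff: 135×181/609 = 40.1232
  Romance, Public: 135×208/609 = 46.1084
  SciFi, Student: 183×220/609 = 66.1084
  SciFi, Staff: 183×181/609 = 54.3892
  SciFi, Public: 183×208/609 = 62.5025
  Biography, Student: 143×220/609 = 51.6585
  Biography, Staff: 143×181/609 = 42.5008
  Biography, Public: 143×208/609 = 48.8407
Contributions (O − E)²/E:
  (54 − 53.4647)²/53.4647 = 0.0054
  (65 − 43.9869)²/43.9869 = 10.0382
  (29 − 50.5484)²/50.5484 = 9.1859
  (31 − 48.7685)²/48.7685 = 6.4738
  (17 − 40.1232)²/40.1232 = 13.3260
  (87 − 46.1084)²/46.1084 = 36.2650
  (65 − 66.1084)²/66.1084 = 0.0186
  (61 − 54.3892)²/54.3892 = 0.8035
  (57 − 62.5025)²/62.5025 = 0.4844
  (70 − 51.6585)²/51.6585 = 6.5122
  (38 − 42.5008)²/42.5008 = 0.4766
  (35 − 48.8407)²/48.8407 = 3.9222
χ² = 0.0054 + 10.0382 + 9.1859 + 6.4738 + 13.3260 + 36.2650 + 0.0186 + 0.8035 + 0.4844 + 6.5122 + 0.4766 + 3.9222 = 87.512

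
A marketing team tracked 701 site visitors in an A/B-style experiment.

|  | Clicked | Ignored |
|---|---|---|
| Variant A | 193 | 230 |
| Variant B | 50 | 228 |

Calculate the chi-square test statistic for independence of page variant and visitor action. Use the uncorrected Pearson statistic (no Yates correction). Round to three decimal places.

56.589

Row totals: 423, 278. Column totals: 243, 458. Grand total N = 701.
Expected counts (row total × column total / N):
  Variant A, Clicked: 423×243/701 = 146.63195
  Variant A, Ignored: 423×458/701 = 276.36805
  Variant B, Clicked: 278×243/701 = 96.36805
  Variant B, Ignored: 278×458/701 = 181.63195
Contributions (O − E)²/E:
  (193 − 146.63195)²/146.63195 = 14.6625
  (230 − 276.36805)²/276.36805 = 7.7795
  (50 − 96.36805)²/96.36805 = 22.3103
  (228 − 181.63195)²/181.63195 = 11.8371
χ² = 14.6625 + 7.7795 + 22.3103 + 11.8371 = 56.589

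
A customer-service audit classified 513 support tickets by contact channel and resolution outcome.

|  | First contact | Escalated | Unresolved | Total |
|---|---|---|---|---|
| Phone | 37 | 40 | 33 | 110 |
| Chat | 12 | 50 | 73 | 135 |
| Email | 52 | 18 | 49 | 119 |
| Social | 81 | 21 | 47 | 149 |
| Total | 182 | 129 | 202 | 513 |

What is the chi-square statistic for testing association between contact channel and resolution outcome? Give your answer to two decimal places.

Grand total N = 513.
Expected counts (row total × column total / N):
  Phone, First contact: 110×182/513 = 39.025
  Phone, Escalated: 110×129/513 = 27.661
  Phone, Unresolved: 110×202/513 = 43.314
  Chat, First contact: 135×182/513 = 47.895
  Chat, Escalated: 135×129/513 = 33.947
  Chat, Unresolved: 135×202/513 = 53.158
  Email, First contact: 119×182/513 = 42.218
  Email, Escalated: 119×129/513 = 29.924
  Email, Unresolved: 119×202/513 = 46.858
  Social, First contact: 149×182/513 = 52.862
  Social, Escalated: 149×129/513 = 37.468
  Social, Unresolved: 149×202/513 = 58.671
Contributions (O − E)²/E:
  (37 − 39.025)²/39.025 = 0.1051
  (40 − 27.661)²/27.661 = 5.5042
  (33 − 43.314)²/43.314 = 2.4560
  (12 − 47.895)²/47.895 = 26.9016
  (50 − 33.947)²/33.947 = 7.5912
  (73 − 53.158)²/53.158 = 7.4063
  (52 − 42.218)²/42.218 = 2.2665
  (18 − 29.924)²/29.924 = 4.7514
  (49 − 46.858)²/46.858 = 0.0979
  (81 − 52.862)²/52.862 = 14.9776
  (21 − 37.468)²/37.468 = 7.2380
  (47 − 58.671)²/58.671 = 2.3216
χ² = 0.1051 + 5.5042 + 2.4560 + 26.9016 + 7.5912 + 7.4063 + 2.2665 + 4.7514 + 0.0979 + 14.9776 + 7.2380 + 2.3216 = 81.62

81.62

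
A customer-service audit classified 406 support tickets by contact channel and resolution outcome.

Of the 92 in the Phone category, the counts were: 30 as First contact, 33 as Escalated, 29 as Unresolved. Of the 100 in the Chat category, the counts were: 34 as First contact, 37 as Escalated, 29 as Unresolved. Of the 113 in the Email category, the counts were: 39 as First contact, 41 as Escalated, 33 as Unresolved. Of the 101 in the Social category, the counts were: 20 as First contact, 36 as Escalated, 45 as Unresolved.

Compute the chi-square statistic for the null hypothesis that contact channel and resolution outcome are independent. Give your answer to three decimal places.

9.999

Row totals: 92, 100, 113, 101. Column totals: 123, 147, 136. Grand total N = 406.
Expected counts (row total × column total / N):
  Phone, First contact: 92×123/406 = 27.8719
  Phone, Escalated: 92×147/406 = 33.3103
  Phone, Unresolved: 92×136/406 = 30.8177
  Chat, First contact: 100×123/406 = 30.2956
  Chat, Escalated: 100×147/406 = 36.2069
  Chat, Unresolved: 100×136/406 = 33.4975
  Email, First contact: 113×123/406 = 34.2340
  Email, Escalated: 113×147/406 = 40.9138
  Email, Unresolved: 113×136/406 = 37.8522
  Social, First contact: 101×123/406 = 30.5985
  Social, Escalated: 101×147/406 = 36.5690
  Social, Unresolved: 101×136/406 = 33.8325
Contributions (O − E)²/E:
  (30 − 27.8719)²/27.8719 = 0.1625
  (33 − 33.3103)²/33.3103 = 0.0029
  (29 − 30.8177)²/30.8177 = 0.1072
  (34 − 30.2956)²/30.2956 = 0.4530
  (37 − 36.2069)²/36.2069 = 0.0174
  (29 − 33.4975)²/33.4975 = 0.6039
  (39 − 34.2340)²/34.2340 = 0.6635
  (41 − 40.9138)²/40.9138 = 0.0002
  (33 − 37.8522)²/37.8522 = 0.6220
  (20 − 30.5985)²/30.5985 = 3.6710
  (36 − 36.5690)²/36.5690 = 0.0089
  (45 − 33.8325)²/33.8325 = 3.6862
χ² = 0.1625 + 0.0029 + 0.1072 + 0.4530 + 0.0174 + 0.6039 + 0.6635 + 0.0002 + 0.6220 + 3.6710 + 0.0089 + 3.6862 = 9.999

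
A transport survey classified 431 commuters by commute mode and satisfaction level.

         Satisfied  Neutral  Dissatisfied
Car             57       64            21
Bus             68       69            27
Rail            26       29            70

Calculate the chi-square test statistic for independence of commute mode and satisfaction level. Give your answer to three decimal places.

72.857

Row totals: 142, 164, 125. Column totals: 151, 162, 118. Grand total N = 431.
Expected counts (row total × column total / N):
  Car, Satisfied: 142×151/431 = 49.74942
  Car, Neutral: 142×162/431 = 53.37355
  Car, Dissatisfied: 142×118/431 = 38.87703
  Bus, Satisfied: 164×151/431 = 57.45708
  Bus, Neutral: 164×162/431 = 61.64269
  Bus, Dissatisfied: 164×118/431 = 44.90023
  Rail, Satisfied: 125×151/431 = 43.79350
  Rail, Neutral: 125×162/431 = 46.98376
  Rail, Dissatisfied: 125×118/431 = 34.22274
Contributions (O − E)²/E:
  (57 − 49.74942)²/49.74942 = 1.0567
  (64 − 53.37355)²/53.37355 = 2.1157
  (21 − 38.87703)²/38.87703 = 8.2205
  (68 − 57.45708)²/57.45708 = 1.9345
  (69 − 61.64269)²/61.64269 = 0.8781
  (27 − 44.90023)²/44.90023 = 7.1362
  (26 − 43.79350)²/43.79350 = 7.2296
  (29 − 46.98376)²/46.98376 = 6.8836
  (70 − 34.22274)²/34.22274 = 37.4024
χ² = 1.0567 + 2.1157 + 8.2205 + 1.9345 + 0.8781 + 7.1362 + 7.2296 + 6.8836 + 37.4024 = 72.857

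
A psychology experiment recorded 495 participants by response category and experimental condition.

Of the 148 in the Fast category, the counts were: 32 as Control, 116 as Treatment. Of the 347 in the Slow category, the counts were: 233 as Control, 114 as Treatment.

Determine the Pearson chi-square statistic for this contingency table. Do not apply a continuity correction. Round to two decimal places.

86.44

Row totals: 148, 347. Column totals: 265, 230. Grand total N = 495.
Expected counts (row total × column total / N):
  Fast, Control: 148×265/495 = 79.232
  Fast, Treatment: 148×230/495 = 68.768
  Slow, Control: 347×265/495 = 185.768
  Slow, Treatment: 347×230/495 = 161.232
Contributions (O − E)²/E:
  (32 − 79.232)²/79.232 = 28.1561
  (116 − 68.768)²/68.768 = 32.4404
  (233 − 185.768)²/185.768 = 12.0089
  (114 − 161.232)²/161.232 = 13.8363
χ² = 28.1561 + 32.4404 + 12.0089 + 13.8363 = 86.44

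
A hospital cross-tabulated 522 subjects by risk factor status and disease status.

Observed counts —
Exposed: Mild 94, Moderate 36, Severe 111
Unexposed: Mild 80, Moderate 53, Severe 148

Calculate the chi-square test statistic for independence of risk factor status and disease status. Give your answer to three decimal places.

6.633

Row totals: 241, 281. Column totals: 174, 89, 259. Grand total N = 522.
Expected counts (row total × column total / N):
  Exposed, Mild: 241×174/522 = 80.3333
  Exposed, Moderate: 241×89/522 = 41.0900
  Exposed, Severe: 241×259/522 = 119.5766
  Unexposed, Mild: 281×174/522 = 93.6667
  Unexposed, Moderate: 281×89/522 = 47.9100
  Unexposed, Severe: 281×259/522 = 139.4234
Contributions (O − E)²/E:
  (94 − 80.3333)²/80.3333 = 2.3250
  (36 − 41.0900)²/41.0900 = 0.6305
  (111 − 119.5766)²/119.5766 = 0.6152
  (80 − 93.6667)²/93.6667 = 1.9941
  (53 − 47.9100)²/47.9100 = 0.5408
  (148 − 139.4234)²/139.4234 = 0.5276
χ² = 2.3250 + 0.6305 + 0.6152 + 1.9941 + 0.5408 + 0.5276 = 6.633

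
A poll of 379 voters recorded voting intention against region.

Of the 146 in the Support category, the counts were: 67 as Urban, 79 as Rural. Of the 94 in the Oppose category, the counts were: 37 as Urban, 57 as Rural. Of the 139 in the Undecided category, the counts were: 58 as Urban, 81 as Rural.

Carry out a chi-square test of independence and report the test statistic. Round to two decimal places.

1.09

Row totals: 146, 94, 139. Column totals: 162, 217. Grand total N = 379.
Expected counts (row total × column total / N):
  Support, Urban: 146×162/379 = 62.406
  Support, Rural: 146×217/379 = 83.594
  Oppose, Urban: 94×162/379 = 40.179
  Oppose, Rural: 94×217/379 = 53.821
  Undecided, Urban: 139×162/379 = 59.414
  Undecided, Rural: 139×217/379 = 79.586
Contributions (O − E)²/E:
  (67 − 62.406)²/62.406 = 0.3382
  (79 − 83.594)²/83.594 = 0.2525
  (37 − 40.179)²/40.179 = 0.2515
  (57 − 53.821)²/53.821 = 0.1878
  (58 − 59.414)²/59.414 = 0.0337
  (81 − 79.586)²/79.586 = 0.0251
χ² = 0.3382 + 0.2525 + 0.2515 + 0.1878 + 0.0337 + 0.0251 = 1.09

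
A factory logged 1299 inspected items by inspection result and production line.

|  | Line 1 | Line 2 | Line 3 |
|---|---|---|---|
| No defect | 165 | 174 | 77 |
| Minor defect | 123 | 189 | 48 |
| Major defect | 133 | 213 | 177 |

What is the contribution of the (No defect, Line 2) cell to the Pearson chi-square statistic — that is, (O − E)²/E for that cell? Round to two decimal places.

Row total (No defect) = 416; column total (Line 2) = 576; N = 1299.
Expected count E = 416 × 576 / 1299 = 184.462.
Contribution = (O − E)²/E = (174 − 184.462)² / 184.462 = 0.59.

0.59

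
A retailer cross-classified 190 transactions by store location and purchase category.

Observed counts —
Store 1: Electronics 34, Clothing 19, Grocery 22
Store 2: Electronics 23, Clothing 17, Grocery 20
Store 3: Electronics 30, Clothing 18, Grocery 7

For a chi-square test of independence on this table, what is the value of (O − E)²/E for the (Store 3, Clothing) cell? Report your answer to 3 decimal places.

0.359

Row total (Store 3) = 55; column total (Clothing) = 54; N = 190.
Expected count E = 55 × 54 / 190 = 15.6316.
Contribution = (O − E)²/E = (18 − 15.6316)² / 15.6316 = 0.359.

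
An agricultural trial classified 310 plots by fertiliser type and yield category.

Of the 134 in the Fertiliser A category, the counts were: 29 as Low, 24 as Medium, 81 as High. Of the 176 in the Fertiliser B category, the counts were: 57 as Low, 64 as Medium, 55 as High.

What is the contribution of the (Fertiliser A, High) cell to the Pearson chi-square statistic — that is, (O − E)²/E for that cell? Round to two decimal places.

Row total (Fertiliser A) = 134; column total (High) = 136; N = 310.
Expected count E = 134 × 136 / 310 = 58.787.
Contribution = (O − E)²/E = (81 − 58.787)² / 58.787 = 8.39.

8.39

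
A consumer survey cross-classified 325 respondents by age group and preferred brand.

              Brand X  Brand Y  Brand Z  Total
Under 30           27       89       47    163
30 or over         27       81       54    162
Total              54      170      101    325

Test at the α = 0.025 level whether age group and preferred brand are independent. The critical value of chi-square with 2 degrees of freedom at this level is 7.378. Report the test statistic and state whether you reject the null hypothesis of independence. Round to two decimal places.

0.86; fail to reject H₀

Grand total N = 325.
Expected counts (row total × column total / N):
  Under 30, Brand X: 163×54/325 = 27.083
  Under 30, Brand Y: 163×170/325 = 85.262
  Under 30, Brand Z: 163×101/325 = 50.655
  30 or over, Brand X: 162×54/325 = 26.917
  30 or over, Brand Y: 162×170/325 = 84.738
  30 or over, Brand Z: 162×101/325 = 50.345
Contributions (O − E)²/E:
  (27 − 27.083)²/27.083 = 0.0003
  (89 − 85.262)²/85.262 = 0.1639
  (47 − 50.655)²/50.655 = 0.2637
  (27 − 26.917)²/26.917 = 0.0003
  (81 − 84.738)²/84.738 = 0.1649
  (54 − 50.345)²/50.345 = 0.2653
χ² = 0.0003 + 0.1639 + 0.2637 + 0.0003 + 0.1649 + 0.2653 = 0.86
df = (2−1)(3−1) = 2. Since 0.86 < 7.378, fail to reject the null hypothesis of independence at α = 0.025.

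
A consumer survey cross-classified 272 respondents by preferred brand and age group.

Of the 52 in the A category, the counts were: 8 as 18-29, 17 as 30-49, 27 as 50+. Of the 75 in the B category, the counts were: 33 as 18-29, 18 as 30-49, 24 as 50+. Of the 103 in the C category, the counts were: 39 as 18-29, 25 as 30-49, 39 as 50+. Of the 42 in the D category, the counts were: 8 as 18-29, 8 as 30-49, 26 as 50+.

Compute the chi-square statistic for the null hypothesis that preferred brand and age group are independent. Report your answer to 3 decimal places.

20.163

Row totals: 52, 75, 103, 42. Column totals: 88, 68, 116. Grand total N = 272.
Expected counts (row total × column total / N):
  A, 18-29: 52×88/272 = 16.8235
  A, 30-49: 52×68/272 = 13.0000
  A, 50+: 52×116/272 = 22.1765
  B, 18-29: 75×88/272 = 24.2647
  B, 30-49: 75×68/272 = 18.7500
  B, 50+: 75×116/272 = 31.9853
  C, 18-29: 103×88/272 = 33.3235
  C, 30-49: 103×68/272 = 25.7500
  C, 50+: 103×116/272 = 43.9265
  D, 18-29: 42×88/272 = 13.5882
  D, 30-49: 42×68/272 = 10.5000
  D, 50+: 42×116/272 = 17.9118
Contributions (O − E)²/E:
  (8 − 16.8235)²/16.8235 = 4.6277
  (17 − 13.0000)²/13.0000 = 1.2308
  (27 − 22.1765)²/22.1765 = 1.0491
  (33 − 24.2647)²/24.2647 = 3.1447
  (18 − 18.7500)²/18.7500 = 0.0300
  (24 − 31.9853)²/31.9853 = 1.9936
  (39 − 33.3235)²/33.3235 = 0.9670
  (25 − 25.7500)²/25.7500 = 0.0218
  (39 − 43.9265)²/43.9265 = 0.5525
  (8 − 13.5882)²/13.5882 = 2.2982
  (8 − 10.5000)²/10.5000 = 0.5952
  (26 − 17.9118)²/17.9118 = 3.6523
χ² = 4.6277 + 1.2308 + 1.0491 + 3.1447 + 0.0300 + 1.9936 + 0.9670 + 0.0218 + 0.5525 + 2.2982 + 0.5952 + 3.6523 = 20.163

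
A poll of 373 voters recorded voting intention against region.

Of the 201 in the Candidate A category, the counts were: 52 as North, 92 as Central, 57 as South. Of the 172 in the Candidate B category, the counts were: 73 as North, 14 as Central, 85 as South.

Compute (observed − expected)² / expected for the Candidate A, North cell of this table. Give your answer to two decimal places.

Row total (Candidate A) = 201; column total (North) = 125; N = 373.
Expected count E = 201 × 125 / 373 = 67.359.
Contribution = (O − E)²/E = (52 − 67.359)² / 67.359 = 3.50.

3.50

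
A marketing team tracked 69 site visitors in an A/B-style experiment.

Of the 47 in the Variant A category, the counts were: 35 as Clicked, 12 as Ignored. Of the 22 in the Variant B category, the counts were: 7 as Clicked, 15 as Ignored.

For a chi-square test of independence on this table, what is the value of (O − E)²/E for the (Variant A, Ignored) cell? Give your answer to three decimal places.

2.221

Row total (Variant A) = 47; column total (Ignored) = 27; N = 69.
Expected count E = 47 × 27 / 69 = 18.3913.
Contribution = (O − E)²/E = (12 − 18.3913)² / 18.3913 = 2.221.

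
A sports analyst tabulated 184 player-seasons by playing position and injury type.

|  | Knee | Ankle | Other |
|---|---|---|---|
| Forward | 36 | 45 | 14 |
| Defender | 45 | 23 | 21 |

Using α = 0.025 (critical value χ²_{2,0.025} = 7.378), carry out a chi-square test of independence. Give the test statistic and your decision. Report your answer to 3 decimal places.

9.332; reject H₀

Row totals: 95, 89. Column totals: 81, 68, 35. Grand total N = 184.
Expected counts (row total × column total / N):
  Forward, Knee: 95×81/184 = 41.8207
  Forward, Ankle: 95×68/184 = 35.1087
  Forward, Other: 95×35/184 = 18.0707
  Defender, Knee: 89×81/184 = 39.1793
  Defender, Ankle: 89×68/184 = 32.8913
  Defender, Other: 89×35/184 = 16.9293
Contributions (O − E)²/E:
  (36 − 41.8207)²/41.8207 = 0.8101
  (45 − 35.1087)²/35.1087 = 2.7867
  (14 − 18.0707)²/18.0707 = 0.9170
  (45 − 39.1793)²/39.1793 = 0.8648
  (23 − 32.8913)²/32.8913 = 2.9746
  (21 − 16.9293)²/16.9293 = 0.9788
χ² = 0.8101 + 2.7867 + 0.9170 + 0.8648 + 2.9746 + 0.9788 = 9.332
df = (2−1)(3−1) = 2. Since 9.332 > 7.378, reject the null hypothesis of independence at α = 0.025.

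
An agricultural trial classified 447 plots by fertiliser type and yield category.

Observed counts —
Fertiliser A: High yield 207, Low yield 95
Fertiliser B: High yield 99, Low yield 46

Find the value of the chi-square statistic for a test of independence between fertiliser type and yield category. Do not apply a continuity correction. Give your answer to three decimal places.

Row totals: 302, 145. Column totals: 306, 141. Grand total N = 447.
Expected counts (row total × column total / N):
  Fertiliser A, High yield: 302×306/447 = 206.7383
  Fertiliser A, Low yield: 302×141/447 = 95.2617
  Fertiliser B, High yield: 145×306/447 = 99.2617
  Fertiliser B, Low yield: 145×141/447 = 45.7383
Contributions (O − E)²/E:
  (207 − 206.7383)²/206.7383 = 0.0003
  (95 − 95.2617)²/95.2617 = 0.0007
  (99 − 99.2617)²/99.2617 = 0.0007
  (46 − 45.7383)²/45.7383 = 0.0015
χ² = 0.0003 + 0.0007 + 0.0007 + 0.0015 = 0.003

0.003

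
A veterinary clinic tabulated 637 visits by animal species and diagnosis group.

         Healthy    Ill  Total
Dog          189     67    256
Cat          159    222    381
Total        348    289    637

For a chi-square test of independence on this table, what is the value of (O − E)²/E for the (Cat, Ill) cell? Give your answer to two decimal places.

13.97

Row total (Cat) = 381; column total (Ill) = 289; N = 637.
Expected count E = 381 × 289 / 637 = 172.856.
Contribution = (O − E)²/E = (222 − 172.856)² / 172.856 = 13.97.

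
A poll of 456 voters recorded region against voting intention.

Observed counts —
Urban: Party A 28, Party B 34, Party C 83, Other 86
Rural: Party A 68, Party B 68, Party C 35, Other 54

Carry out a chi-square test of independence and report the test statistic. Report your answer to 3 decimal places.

54.770

Row totals: 231, 225. Column totals: 96, 102, 118, 140. Grand total N = 456.
Expected counts (row total × column total / N):
  Urban, Party A: 231×96/456 = 48.6316
  Urban, Party B: 231×102/456 = 51.6711
  Urban, Party C: 231×118/456 = 59.7763
  Urban, Other: 231×140/456 = 70.9211
  Rural, Party A: 225×96/456 = 47.3684
  Rural, Party B: 225×102/456 = 50.3289
  Rural, Party C: 225×118/456 = 58.2237
  Rural, Other: 225×140/456 = 69.0789
Contributions (O − E)²/E:
  (28 − 48.6316)²/48.6316 = 8.7528
  (34 − 51.6711)²/51.6711 = 6.0434
  (83 − 59.7763)²/59.7763 = 9.0226
  (86 − 70.9211)²/70.9211 = 3.2060
  (68 − 47.3684)²/47.3684 = 8.9862
  (68 − 50.3289)²/50.3289 = 6.2045
  (35 − 58.2237)²/58.2237 = 9.2632
  (54 − 69.0789)²/69.0789 = 3.2915
χ² = 8.7528 + 6.0434 + 9.0226 + 3.2060 + 8.9862 + 6.2045 + 9.2632 + 3.2915 = 54.770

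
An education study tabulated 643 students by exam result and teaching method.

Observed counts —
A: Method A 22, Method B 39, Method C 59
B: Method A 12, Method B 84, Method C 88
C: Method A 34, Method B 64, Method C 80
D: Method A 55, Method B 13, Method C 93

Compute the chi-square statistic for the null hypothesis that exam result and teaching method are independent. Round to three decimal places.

Row totals: 120, 184, 178, 161. Column totals: 123, 200, 320. Grand total N = 643.
Expected counts (row total × column total / N):
  A, Method A: 120×123/643 = 22.9549
  A, Method B: 120×200/643 = 37.3250
  A, Method C: 120×320/643 = 59.7201
  B, Method A: 184×123/643 = 35.1975
  B, Method B: 184×200/643 = 57.2317
  B, Method C: 184×320/643 = 91.5708
  C, Method A: 178×123/643 = 34.0498
  C, Method B: 178×200/643 = 55.3655
  C, Method C: 178×320/643 = 88.5848
  D, Method A: 161×123/643 = 30.7978
  D, Method B: 161×200/643 = 50.0778
  D, Method C: 161×320/643 = 80.1244
Contributions (O − E)²/E:
  (22 − 22.9549)²/22.9549 = 0.0397
  (39 − 37.3250)²/37.3250 = 0.0752
  (59 − 59.7201)²/59.7201 = 0.0087
  (12 − 35.1975)²/35.1975 = 15.2887
  (84 − 57.2317)²/57.2317 = 12.5200
  (88 − 91.5708)²/91.5708 = 0.1392
  (34 − 34.0498)²/34.0498 = 0.0001
  (64 − 55.3655)²/55.3655 = 1.3466
  (80 − 88.5848)²/88.5848 = 0.8320
  (55 − 30.7978)²/30.7978 = 19.0191
  (13 − 50.0778)²/50.0778 = 27.4525
  (93 − 80.1244)²/80.1244 = 2.0690
χ² = 0.0397 + 0.0752 + 0.0087 + 15.2887 + 12.5200 + 0.1392 + 0.0001 + 1.3466 + 0.8320 + 19.0191 + 27.4525 + 2.0690 = 78.791

78.791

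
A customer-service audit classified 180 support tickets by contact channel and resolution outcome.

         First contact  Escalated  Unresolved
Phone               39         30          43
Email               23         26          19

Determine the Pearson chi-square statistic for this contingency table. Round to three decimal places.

Row totals: 112, 68. Column totals: 62, 56, 62. Grand total N = 180.
Expected counts (row total × column total / N):
  Phone, First contact: 112×62/180 = 38.5778
  Phone, Escalated: 112×56/180 = 34.8444
  Phone, Unresolved: 112×62/180 = 38.5778
  Email, First contact: 68×62/180 = 23.4222
  Email, Escalated: 68×56/180 = 21.1556
  Email, Unresolved: 68×62/180 = 23.4222
Contributions (O − E)²/E:
  (39 − 38.5778)²/38.5778 = 0.0046
  (30 − 34.8444)²/34.8444 = 0.6735
  (43 − 38.5778)²/38.5778 = 0.5069
  (23 − 23.4222)²/23.4222 = 0.0076
  (26 − 21.1556)²/21.1556 = 1.1093
  (19 − 23.4222)²/23.4222 = 0.8349
χ² = 0.0046 + 0.6735 + 0.5069 + 0.0076 + 1.1093 + 0.8349 = 3.137

3.137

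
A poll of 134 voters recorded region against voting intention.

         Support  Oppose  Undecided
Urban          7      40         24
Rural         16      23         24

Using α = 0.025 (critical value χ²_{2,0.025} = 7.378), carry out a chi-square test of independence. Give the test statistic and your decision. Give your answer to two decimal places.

7.66; reject H₀

Row totals: 71, 63. Column totals: 23, 63, 48. Grand total N = 134.
Expected counts (row total × column total / N):
  Urban, Support: 71×23/134 = 12.187
  Urban, Oppose: 71×63/134 = 33.381
  Urban, Undecided: 71×48/134 = 25.433
  Rural, Support: 63×23/134 = 10.813
  Rural, Oppose: 63×63/134 = 29.619
  Rural, Undecided: 63×48/134 = 22.567
Contributions (O − E)²/E:
  (7 − 12.187)²/12.187 = 2.2077
  (40 − 33.381)²/33.381 = 1.3125
  (24 − 25.433)²/25.433 = 0.0807
  (16 − 10.813)²/10.813 = 2.4882
  (23 − 29.619)²/29.619 = 1.4792
  (24 − 22.567)²/22.567 = 0.0910
χ² = 2.2077 + 1.3125 + 0.0807 + 2.4882 + 1.4792 + 0.0910 = 7.66
df = (2−1)(3−1) = 2. Since 7.66 > 7.378, reject the null hypothesis of independence at α = 0.025.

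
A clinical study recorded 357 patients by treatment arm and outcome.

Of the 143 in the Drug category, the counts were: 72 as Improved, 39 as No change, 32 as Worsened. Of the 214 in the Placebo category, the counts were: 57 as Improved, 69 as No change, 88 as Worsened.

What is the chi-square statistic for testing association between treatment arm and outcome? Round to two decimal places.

Row totals: 143, 214. Column totals: 129, 108, 120. Grand total N = 357.
Expected counts (row total × column total / N):
  Drug, Improved: 143×129/357 = 51.672
  Drug, No change: 143×108/357 = 43.261
  Drug, Worsened: 143×120/357 = 48.067
  Placebo, Improved: 214×129/357 = 77.328
  Placebo, No change: 214×108/357 = 64.739
  Placebo, Worsened: 214×120/357 = 71.933
Contributions (O − E)²/E:
  (72 − 51.672)²/51.672 = 7.9971
  (39 − 43.261)²/43.261 = 0.4197
  (32 − 48.067)²/48.067 = 5.3706
  (57 − 77.328)²/77.328 = 5.3438
  (69 − 64.739)²/64.739 = 0.2805
  (88 − 71.933)²/71.933 = 3.5887
χ² = 7.9971 + 0.4197 + 5.3706 + 5.3438 + 0.2805 + 3.5887 = 23.00

23.00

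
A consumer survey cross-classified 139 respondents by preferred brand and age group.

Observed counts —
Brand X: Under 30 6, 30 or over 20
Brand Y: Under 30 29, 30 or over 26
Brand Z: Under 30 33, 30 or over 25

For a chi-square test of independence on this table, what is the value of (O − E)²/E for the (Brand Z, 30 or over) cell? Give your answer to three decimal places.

Row total (Brand Z) = 58; column total (30 or over) = 71; N = 139.
Expected count E = 58 × 71 / 139 = 29.6259.
Contribution = (O − E)²/E = (25 − 29.6259)² / 29.6259 = 0.722.

0.722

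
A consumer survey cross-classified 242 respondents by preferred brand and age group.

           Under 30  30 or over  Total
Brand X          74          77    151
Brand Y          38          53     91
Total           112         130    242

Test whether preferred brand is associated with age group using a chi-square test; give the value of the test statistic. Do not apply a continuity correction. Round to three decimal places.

Grand total N = 242.
Expected counts (row total × column total / N):
  Brand X, Under 30: 151×112/242 = 69.8843
  Brand X, 30 or over: 151×130/242 = 81.1157
  Brand Y, Under 30: 91×112/242 = 42.1157
  Brand Y, 30 or over: 91×130/242 = 48.8843
Contributions (O − E)²/E:
  (74 − 69.8843)²/69.8843 = 0.2424
  (77 − 81.1157)²/81.1157 = 0.2088
  (38 − 42.1157)²/42.1157 = 0.4022
  (53 − 48.8843)²/48.8843 = 0.3465
χ² = 0.2424 + 0.2088 + 0.4022 + 0.3465 = 1.200

1.200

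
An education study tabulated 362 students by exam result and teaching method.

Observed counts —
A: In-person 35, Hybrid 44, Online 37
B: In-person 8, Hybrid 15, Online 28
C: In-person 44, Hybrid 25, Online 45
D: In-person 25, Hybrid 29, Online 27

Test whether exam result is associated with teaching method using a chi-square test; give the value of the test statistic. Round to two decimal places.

Row totals: 116, 51, 114, 81. Column totals: 112, 113, 137. Grand total N = 362.
Expected counts (row total × column total / N):
  A, In-person: 116×112/362 = 35.890
  A, Hybrid: 116×113/362 = 36.210
  A, Online: 116×137/362 = 43.901
  B, In-person: 51×112/362 = 15.779
  B, Hybrid: 51×113/362 = 15.920
  B, Online: 51×137/362 = 19.301
  C, In-person: 114×112/362 = 35.271
  C, Hybrid: 114×113/362 = 35.586
  C, Online: 114×137/362 = 43.144
  D, In-person: 81×112/362 = 25.061
  D, Hybrid: 81×113/362 = 25.285
  D, Online: 81×137/362 = 30.655
Contributions (O − E)²/E:
  (35 − 35.890)²/35.890 = 0.0221
  (44 − 36.210)²/36.210 = 1.6759
  (37 − 43.901)²/43.901 = 1.0848
  (8 − 15.779)²/15.779 = 3.8350
  (15 − 15.920)²/15.920 = 0.0532
  (28 − 19.301)²/19.301 = 3.9207
  (44 − 35.271)²/35.271 = 2.1603
  (25 − 35.586)²/35.586 = 3.1491
  (45 − 43.144)²/43.144 = 0.0798
  (25 − 25.061)²/25.061 = 0.0001
  (29 − 25.285)²/25.285 = 0.5458
  (27 − 30.655)²/30.655 = 0.4358
χ² = 0.0221 + 1.6759 + 1.0848 + 3.8350 + 0.0532 + 3.9207 + 2.1603 + 3.1491 + 0.0798 + 0.0001 + 0.5458 + 0.4358 = 16.96

16.96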